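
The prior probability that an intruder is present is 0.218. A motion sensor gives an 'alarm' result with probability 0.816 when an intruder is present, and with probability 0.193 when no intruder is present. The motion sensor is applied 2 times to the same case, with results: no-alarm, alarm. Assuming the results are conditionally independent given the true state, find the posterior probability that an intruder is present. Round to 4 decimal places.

With H the event that an intruder is present, the joint likelihood of the observed sequence is P(data|H) = 0.184·0.816 = 0.15014 and P(data|¬H) = 0.807·0.193 = 0.15575.
Bayes: P(H|data) = 0.218·0.15014 / (0.218·0.15014 + 0.782·0.15575) = 0.032731/0.15453 = 0.2118.

Posterior P(H) ≈ 0.2118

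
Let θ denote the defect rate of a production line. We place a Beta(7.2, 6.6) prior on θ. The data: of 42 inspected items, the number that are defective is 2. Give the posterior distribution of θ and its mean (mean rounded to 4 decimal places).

Posterior: Beta(9.2, 46.6); mean ≈ 0.1649

Observing 2 successes and 40 failures updates Beta(7.2, 6.6) by adding the success and failure counts to the two shape parameters: α = 7.2+2 = 9.2, β = 6.6+40 = 46.6.
E[θ | data] = 9.2/(9.2+46.6) = 0.1649.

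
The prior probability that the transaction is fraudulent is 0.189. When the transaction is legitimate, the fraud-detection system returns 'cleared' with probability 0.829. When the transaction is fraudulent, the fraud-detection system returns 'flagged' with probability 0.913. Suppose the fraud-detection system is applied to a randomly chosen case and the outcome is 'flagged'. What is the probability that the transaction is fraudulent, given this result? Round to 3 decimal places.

P(H | E) ≈ 0.554

Write H for 'the transaction is fraudulent'. Prior odds H:¬H = 0.189/0.811 = 0.23305. For the 'flagged' outcome, the likelihood ratio is 0.913/0.171 = 5.3392.
Posterior odds = 0.23305 × 5.3392 = 1.2443, so P(H|E) = 1.2443/(1+1.2443) = 0.554.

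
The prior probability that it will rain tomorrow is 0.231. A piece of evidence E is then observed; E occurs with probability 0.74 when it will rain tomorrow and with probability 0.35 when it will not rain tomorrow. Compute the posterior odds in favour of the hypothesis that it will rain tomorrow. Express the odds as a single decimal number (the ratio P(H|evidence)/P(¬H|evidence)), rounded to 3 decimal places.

Posterior odds ≈ 0.635

Prior odds = 0.231/(1−0.231) = 0.30039.
Likelihood ratio for E = 0.74/0.35 = 2.1143.
Posterior odds = prior odds × LR = 0.63511.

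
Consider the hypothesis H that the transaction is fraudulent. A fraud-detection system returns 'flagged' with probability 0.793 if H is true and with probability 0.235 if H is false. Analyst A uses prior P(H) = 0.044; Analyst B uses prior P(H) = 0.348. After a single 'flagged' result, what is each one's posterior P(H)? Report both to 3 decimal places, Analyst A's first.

Analyst A: 0.134; Analyst B: 0.643

The likelihood ratio for a 'flagged' result is 0.793/0.235 = 3.3745.
Analyst A: prior odds 0.044/0.956 = 0.046025; posterior odds 0.15531; posterior probability 0.134.
Analyst B: prior odds 0.348/0.652 = 0.53374; posterior odds 1.8011; posterior probability 0.643.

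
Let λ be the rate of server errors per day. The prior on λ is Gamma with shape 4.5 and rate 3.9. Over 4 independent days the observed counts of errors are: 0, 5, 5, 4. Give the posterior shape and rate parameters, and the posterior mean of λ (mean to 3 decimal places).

The Poisson likelihood adds the total count to the shape and the number of exposure periods to the rate. Here ∑xᵢ = 14 and n = 4, so shape 4.5→18.5 and rate 3.9→7.9.
E[λ | data] = 18.5/7.9 = 2.342.

Posterior: Gamma(shape=18.5, rate=7.9); mean ≈ 2.342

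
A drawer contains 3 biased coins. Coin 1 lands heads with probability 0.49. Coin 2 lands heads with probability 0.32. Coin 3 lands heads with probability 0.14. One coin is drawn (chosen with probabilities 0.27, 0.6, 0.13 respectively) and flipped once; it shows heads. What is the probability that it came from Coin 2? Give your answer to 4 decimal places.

Tabulate prior·likelihood by source: [1] prior 0.27, lik 0.49, product 0.1323; [2] prior 0.6, lik 0.32, product 0.1920; [3] prior 0.13, lik 0.14, product 0.01820.
Normalizing constant = 0.34250; the posterior for Coin 2 is its product over the sum, 0.1920/0.34250 = 0.5606.

Posterior probability ≈ 0.5606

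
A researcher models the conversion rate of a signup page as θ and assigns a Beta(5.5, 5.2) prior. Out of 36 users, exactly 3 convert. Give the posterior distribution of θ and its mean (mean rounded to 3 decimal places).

Posterior: Beta(8.5, 38.2); mean ≈ 0.182

The binomial likelihood is conjugate to the Beta prior: with 3 successes and 33 failures, the posterior is Beta(5.5+3, 5.2+33) = Beta(8.5, 38.2).
Posterior mean = α/(α+β) = 8.5/46.7 = 0.182.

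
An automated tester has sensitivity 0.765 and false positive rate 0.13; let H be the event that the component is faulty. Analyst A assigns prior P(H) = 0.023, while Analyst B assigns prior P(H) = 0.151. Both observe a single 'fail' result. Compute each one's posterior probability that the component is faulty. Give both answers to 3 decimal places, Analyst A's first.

Analyst A: 0.122; Analyst B: 0.511

The likelihood ratio for a 'fail' result is 0.765/0.13 = 5.8846.
Analyst A: prior odds 0.023/0.977 = 0.023541; posterior odds 0.13853; posterior probability 0.122.
Analyst B: prior odds 0.151/0.849 = 0.17786; posterior odds 1.0466; posterior probability 0.511.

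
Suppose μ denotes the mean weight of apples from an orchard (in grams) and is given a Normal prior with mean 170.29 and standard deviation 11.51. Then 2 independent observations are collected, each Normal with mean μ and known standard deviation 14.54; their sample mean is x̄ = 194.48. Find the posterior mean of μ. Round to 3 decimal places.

Posterior mean ≈ 183.745

Prior precision 1/τ₀² = 1/11.51² = 0.00754830; data precision n/σ² = 2/14.54² = 0.00946022.
Posterior precision = 0.00754830 + 0.00946022 = 0.0170085.
Posterior mean = (0.00754830·170.29 + 0.00946022·194.48) / 0.0170085 = 183.745.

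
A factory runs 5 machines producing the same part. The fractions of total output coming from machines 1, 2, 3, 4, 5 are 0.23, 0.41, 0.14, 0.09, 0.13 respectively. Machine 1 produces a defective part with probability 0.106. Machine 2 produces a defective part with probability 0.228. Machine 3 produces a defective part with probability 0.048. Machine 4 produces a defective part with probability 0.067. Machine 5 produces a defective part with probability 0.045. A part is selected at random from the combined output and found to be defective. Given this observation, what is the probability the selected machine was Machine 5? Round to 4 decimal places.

Posterior probability ≈ 0.0429

P(defective|M1) = 0.106; P(defective|M2) = 0.228; P(defective|M3) = 0.048; P(defective|M4) = 0.067; P(defective|M5) = 0.045.
Prior × likelihood for each source: 0.23·0.106=0.02438, 0.41·0.228=0.09348, 0.14·0.048=0.006720, 0.09·0.067=0.006030, 0.13·0.045=0.005850. Summing gives P(defective) = 0.13646.
P(Machine 5 | defective) = 0.005850 / 0.13646 = 0.0429.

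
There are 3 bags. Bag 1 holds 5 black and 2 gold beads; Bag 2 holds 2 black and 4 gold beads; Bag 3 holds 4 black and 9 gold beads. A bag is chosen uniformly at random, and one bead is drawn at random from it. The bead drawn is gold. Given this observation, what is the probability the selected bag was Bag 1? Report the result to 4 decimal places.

Tabulate prior·likelihood by source: [1] prior 0.333333, lik 0.2857, product 0.09524; [2] prior 0.333333, lik 0.6667, product 0.2222; [3] prior 0.333333, lik 0.6923, product 0.2308.
Normalizing constant = 0.54823; the posterior for Bag 1 is its product over the sum, 0.09524/0.54823 = 0.1737.

Posterior probability ≈ 0.1737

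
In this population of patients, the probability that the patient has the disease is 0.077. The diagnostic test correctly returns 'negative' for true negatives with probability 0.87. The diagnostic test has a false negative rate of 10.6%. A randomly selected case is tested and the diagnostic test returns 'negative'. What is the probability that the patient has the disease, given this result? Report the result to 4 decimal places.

Let H be the event that the patient has the disease. P(H) = 0.077, so P(¬H) = 0.923. With E the 'negative' result, P(E|H) = 0.106 and P(E|¬H) = 0.87.
P(E) = 0.106·0.077 + 0.87·0.923 = 0.0081620 + 0.80301 = 0.81117.
By Bayes' theorem, P(H|E) = 0.0081620 / 0.81117 = 0.0101.

P(H | E) ≈ 0.0101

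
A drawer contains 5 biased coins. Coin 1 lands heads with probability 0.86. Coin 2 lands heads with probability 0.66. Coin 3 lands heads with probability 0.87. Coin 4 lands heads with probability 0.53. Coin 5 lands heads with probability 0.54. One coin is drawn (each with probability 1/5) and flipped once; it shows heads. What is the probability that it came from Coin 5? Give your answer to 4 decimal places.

Tabulate prior·likelihood by source: [1] prior 0.2, lik 0.86, product 0.1720; [2] prior 0.2, lik 0.66, product 0.1320; [3] prior 0.2, lik 0.87, product 0.1740; [4] prior 0.2, lik 0.53, product 0.1060; [5] prior 0.2, lik 0.54, product 0.1080.
Normalizing constant = 0.69200; the posterior for Coin 5 is its product over the sum, 0.1080/0.69200 = 0.1561.

Posterior probability ≈ 0.1561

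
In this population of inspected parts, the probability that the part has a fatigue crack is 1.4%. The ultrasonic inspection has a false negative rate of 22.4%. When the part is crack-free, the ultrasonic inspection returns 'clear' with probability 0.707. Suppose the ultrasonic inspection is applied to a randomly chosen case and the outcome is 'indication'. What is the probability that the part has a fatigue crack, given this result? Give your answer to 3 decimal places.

P(H | E) ≈ 0.036

Let H be the event that the part has a fatigue crack. P(H) = 0.014, so P(¬H) = 0.986. With E the 'indication' result, P(E|H) = 0.776 and P(E|¬H) = 0.293.
P(E) = 0.776·0.014 + 0.293·0.986 = 0.010864 + 0.28890 = 0.29976.
By Bayes' theorem, P(H|E) = 0.010864 / 0.29976 = 0.036.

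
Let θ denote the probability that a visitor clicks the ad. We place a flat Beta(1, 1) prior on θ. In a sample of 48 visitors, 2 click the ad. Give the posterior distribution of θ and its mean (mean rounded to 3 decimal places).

Posterior: Beta(3, 47); mean ≈ 0.060

Observing 2 successes and 46 failures updates Beta(1, 1) by adding the success and failure counts to the two shape parameters: α = 1+2 = 3, β = 1+46 = 47.
E[θ | data] = 3/(3+47) = 0.060.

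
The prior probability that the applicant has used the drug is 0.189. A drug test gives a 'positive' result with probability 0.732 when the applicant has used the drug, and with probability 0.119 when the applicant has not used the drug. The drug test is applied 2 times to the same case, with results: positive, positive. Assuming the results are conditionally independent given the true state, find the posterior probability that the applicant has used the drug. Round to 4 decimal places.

With H the event that the applicant has used the drug, the joint likelihood of the observed sequence is P(data|H) = 0.732·0.732 = 0.53582 and P(data|¬H) = 0.119·0.119 = 0.014161.
Bayes: P(H|data) = 0.189·0.53582 / (0.189·0.53582 + 0.811·0.014161) = 0.10127/0.11276 = 0.8981.

Posterior P(H) ≈ 0.8981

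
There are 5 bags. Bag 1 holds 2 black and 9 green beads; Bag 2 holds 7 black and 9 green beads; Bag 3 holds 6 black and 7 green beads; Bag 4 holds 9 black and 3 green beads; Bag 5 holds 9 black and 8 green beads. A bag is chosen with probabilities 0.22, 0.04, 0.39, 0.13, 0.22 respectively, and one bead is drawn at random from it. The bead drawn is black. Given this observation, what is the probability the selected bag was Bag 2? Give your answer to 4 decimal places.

Posterior probability ≈ 0.0388

P(black|Bag 1) = 0.1818; P(black|Bag 2) = 0.4375; P(black|Bag 3) = 0.4615; P(black|Bag 4) = 0.75; P(black|Bag 5) = 0.5294.
Prior × likelihood for each source: 0.22·0.1818=0.04000, 0.04·0.4375=0.01750, 0.39·0.4615=0.1800, 0.13·0.75=0.09750, 0.22·0.5294=0.1165. Summing gives P(black) = 0.45147.
P(Bag 2 | black) = 0.01750 / 0.45147 = 0.0388.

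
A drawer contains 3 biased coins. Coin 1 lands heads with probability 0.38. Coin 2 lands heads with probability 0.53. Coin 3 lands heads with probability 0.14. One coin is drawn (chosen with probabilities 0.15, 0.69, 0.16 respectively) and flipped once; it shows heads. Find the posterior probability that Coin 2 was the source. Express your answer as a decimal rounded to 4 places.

Tabulate prior·likelihood by source: [1] prior 0.15, lik 0.38, product 0.05700; [2] prior 0.69, lik 0.53, product 0.3657; [3] prior 0.16, lik 0.14, product 0.02240.
Normalizing constant = 0.44510; the posterior for Coin 2 is its product over the sum, 0.3657/0.44510 = 0.8216.

Posterior probability ≈ 0.8216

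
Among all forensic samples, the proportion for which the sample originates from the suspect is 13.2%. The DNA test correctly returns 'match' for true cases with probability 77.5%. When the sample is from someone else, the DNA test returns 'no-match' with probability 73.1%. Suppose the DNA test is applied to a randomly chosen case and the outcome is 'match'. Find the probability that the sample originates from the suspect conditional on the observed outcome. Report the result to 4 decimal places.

Let H be the event that the sample originates from the suspect. P(H) = 0.132, so P(¬H) = 0.868. With E the 'match' result, P(E|H) = 0.775 and P(E|¬H) = 0.269.
P(E) = 0.775·0.132 + 0.269·0.868 = 0.10230 + 0.23349 = 0.33579.
By Bayes' theorem, P(H|E) = 0.10230 / 0.33579 = 0.3047.

P(H | E) ≈ 0.3047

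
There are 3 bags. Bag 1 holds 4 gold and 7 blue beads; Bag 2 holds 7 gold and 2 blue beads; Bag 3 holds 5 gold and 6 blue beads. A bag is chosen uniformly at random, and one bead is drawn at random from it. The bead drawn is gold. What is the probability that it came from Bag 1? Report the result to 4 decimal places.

P(gold|Bag 1) = 0.3636; P(gold|Bag 2) = 0.7778; P(gold|Bag 3) = 0.4545.
Prior × likelihood for each source: 0.333333·0.3636=0.1212, 0.333333·0.7778=0.2593, 0.333333·0.4545=0.1515. Summing gives P(gold) = 0.53199.
P(Bag 1 | gold) = 0.1212 / 0.53199 = 0.2278.

Posterior probability ≈ 0.2278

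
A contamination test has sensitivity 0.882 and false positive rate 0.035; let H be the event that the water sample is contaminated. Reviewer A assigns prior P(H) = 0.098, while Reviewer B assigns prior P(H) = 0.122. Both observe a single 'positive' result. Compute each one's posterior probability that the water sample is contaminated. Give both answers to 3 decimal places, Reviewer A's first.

P('+'|H) = 0.882, P('+'|¬H) = 0.035.
Reviewer A: numerator 0.882·0.098 = 0.086436; evidence = 0.086436+0.035·0.902 = 0.11801; posterior = 0.732.
Reviewer B: numerator 0.882·0.122 = 0.10760; evidence = 0.10760+0.035·0.878 = 0.13833; posterior = 0.778.

Reviewer A: 0.732; Reviewer B: 0.778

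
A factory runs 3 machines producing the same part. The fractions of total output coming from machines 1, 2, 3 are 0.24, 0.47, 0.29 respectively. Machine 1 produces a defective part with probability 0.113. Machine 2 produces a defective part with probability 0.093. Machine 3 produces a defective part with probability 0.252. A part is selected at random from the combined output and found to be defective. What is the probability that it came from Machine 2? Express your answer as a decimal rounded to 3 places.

Posterior probability ≈ 0.304

P(defective|M1) = 0.113; P(defective|M2) = 0.093; P(defective|M3) = 0.252.
Prior × likelihood for each source: 0.24·0.113=0.02712, 0.47·0.093=0.04371, 0.29·0.252=0.07308. Summing gives P(defective) = 0.14391.
P(Machine 2 | defective) = 0.04371 / 0.14391 = 0.304.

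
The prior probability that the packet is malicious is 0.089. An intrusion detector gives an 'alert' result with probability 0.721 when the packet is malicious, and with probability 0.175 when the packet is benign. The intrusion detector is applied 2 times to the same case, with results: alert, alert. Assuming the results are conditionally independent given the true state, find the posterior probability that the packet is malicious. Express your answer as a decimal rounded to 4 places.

With H the event that the packet is malicious, the joint likelihood of the observed sequence is P(data|H) = 0.721·0.721 = 0.51984 and P(data|¬H) = 0.175·0.175 = 0.030625.
Bayes: P(H|data) = 0.089·0.51984 / (0.089·0.51984 + 0.911·0.030625) = 0.046266/0.074165 = 0.6238.

Posterior P(H) ≈ 0.6238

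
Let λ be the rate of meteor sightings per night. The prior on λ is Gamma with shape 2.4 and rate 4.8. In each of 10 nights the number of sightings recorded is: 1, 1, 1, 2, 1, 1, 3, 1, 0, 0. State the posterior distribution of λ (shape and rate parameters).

Total count ∑xᵢ = 11 over n = 10 nights.
Gamma is conjugate to the Poisson likelihood: posterior is Gamma(shape = 2.4+11 = 13.4, rate = 4.8+10 = 14.8).

Posterior: Gamma(shape=13.4, rate=14.8)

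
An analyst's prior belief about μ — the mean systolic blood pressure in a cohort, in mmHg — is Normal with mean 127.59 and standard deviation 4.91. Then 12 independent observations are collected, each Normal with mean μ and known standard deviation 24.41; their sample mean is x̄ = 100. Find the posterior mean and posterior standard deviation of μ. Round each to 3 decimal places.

Prior precision 1/τ₀² = 1/4.91² = 0.0414798; data precision n/σ² = 12/24.41² = 0.0201394.
Posterior precision = 0.0414798 + 0.0201394 = 0.0616192, giving posterior SD = 1/√0.0616192 = 4.028.
Posterior mean = (0.0414798·127.59 + 0.0201394·100) / 0.0616192 = 118.573.

Posterior mean ≈ 118.573; posterior SD ≈ 4.028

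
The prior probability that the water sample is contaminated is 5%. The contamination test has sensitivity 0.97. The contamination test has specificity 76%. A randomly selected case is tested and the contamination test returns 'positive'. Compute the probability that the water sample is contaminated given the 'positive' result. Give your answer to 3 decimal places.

Let H be the event that the water sample is contaminated. P(H) = 0.05, so P(¬H) = 0.95. With E the 'positive' result, P(E|H) = 0.97 and P(E|¬H) = 0.24.
P(E) = 0.97·0.05 + 0.24·0.95 = 0.048500 + 0.22800 = 0.27650.
By Bayes' theorem, P(H|E) = 0.048500 / 0.27650 = 0.175.

P(H | E) ≈ 0.175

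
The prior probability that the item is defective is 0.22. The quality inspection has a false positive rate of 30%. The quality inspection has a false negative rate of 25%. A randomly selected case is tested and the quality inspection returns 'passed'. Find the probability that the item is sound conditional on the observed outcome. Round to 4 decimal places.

Write H for 'the item is defective'. Prior odds H:¬H = 0.22/0.78 = 0.28205. For the 'passed' outcome, the likelihood ratio is 0.25/0.7 = 0.35714.
Posterior odds = 0.28205 × 0.35714 = 0.10073, so P(H|E) = 0.10073/(1+0.10073) = 0.0915. Then P(¬H|E) = 1 − 0.0915 = 0.9085.

P(¬H | E) ≈ 0.9085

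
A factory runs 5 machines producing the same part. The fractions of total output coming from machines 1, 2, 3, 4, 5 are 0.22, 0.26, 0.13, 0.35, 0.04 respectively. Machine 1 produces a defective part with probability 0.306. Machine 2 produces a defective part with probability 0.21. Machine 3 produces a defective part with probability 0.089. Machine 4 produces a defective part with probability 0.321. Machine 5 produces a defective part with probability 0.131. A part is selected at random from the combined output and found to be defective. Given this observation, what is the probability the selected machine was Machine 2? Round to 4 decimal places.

Posterior probability ≈ 0.2175

Tabulate prior·likelihood by source: [1] prior 0.22, lik 0.306, product 0.06732; [2] prior 0.26, lik 0.21, product 0.05460; [3] prior 0.13, lik 0.089, product 0.01157; [4] prior 0.35, lik 0.321, product 0.1123; [5] prior 0.04, lik 0.131, product 0.005240.
Normalizing constant = 0.25108; the posterior for Machine 2 is its product over the sum, 0.05460/0.25108 = 0.2175.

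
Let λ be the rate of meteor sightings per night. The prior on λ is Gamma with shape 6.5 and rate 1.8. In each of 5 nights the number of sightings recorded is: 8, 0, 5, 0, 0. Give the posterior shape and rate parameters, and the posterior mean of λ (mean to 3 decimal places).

The Poisson likelihood adds the total count to the shape and the number of exposure periods to the rate. Here ∑xᵢ = 13 and n = 5, so shape 6.5→19.5 and rate 1.8→6.8.
E[λ | data] = 19.5/6.8 = 2.868.

Posterior: Gamma(shape=19.5, rate=6.8); mean ≈ 2.868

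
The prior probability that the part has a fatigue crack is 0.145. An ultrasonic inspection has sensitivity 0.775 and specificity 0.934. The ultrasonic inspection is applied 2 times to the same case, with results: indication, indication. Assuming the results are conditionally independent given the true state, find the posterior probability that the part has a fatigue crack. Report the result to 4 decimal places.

With H the event that the part has a fatigue crack, the joint likelihood of the observed sequence is P(data|H) = 0.775·0.775 = 0.60063 and P(data|¬H) = 0.066·0.066 = 0.0043560.
Bayes: P(H|data) = 0.145·0.60063 / (0.145·0.60063 + 0.855·0.0043560) = 0.087091/0.090815 = 0.9590.

Posterior P(H) ≈ 0.9590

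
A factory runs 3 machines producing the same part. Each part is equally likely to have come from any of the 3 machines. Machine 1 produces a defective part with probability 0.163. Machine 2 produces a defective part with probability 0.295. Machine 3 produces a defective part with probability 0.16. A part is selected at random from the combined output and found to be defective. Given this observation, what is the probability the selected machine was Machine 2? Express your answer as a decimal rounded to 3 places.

P(defective|M1) = 0.163; P(defective|M2) = 0.295; P(defective|M3) = 0.16.
Prior × likelihood for each source: 0.333333·0.163=0.05433, 0.333333·0.295=0.09833, 0.333333·0.16=0.05333. Summing gives P(defective) = 0.20600.
P(Machine 2 | defective) = 0.09833 / 0.20600 = 0.477.

Posterior probability ≈ 0.477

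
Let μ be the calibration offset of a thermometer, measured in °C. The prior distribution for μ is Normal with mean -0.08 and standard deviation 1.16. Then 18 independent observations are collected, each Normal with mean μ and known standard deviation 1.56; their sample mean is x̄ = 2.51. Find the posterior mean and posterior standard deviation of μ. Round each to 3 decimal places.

With known σ, the Normal prior is conjugate. Weight on the data is w = (n/σ²)/(n/σ² + 1/τ₀²) = 7.39645/(7.39645+0.743163) = 0.90870.
Posterior mean = w·x̄ + (1−w)·μ₀ = 0.90870·2.51 + 0.091302·-0.08 = 2.274. Posterior variance = 1/(7.39645+0.743163) = 0.122856, so SD = 0.351.

Posterior mean ≈ 2.274; posterior SD ≈ 0.351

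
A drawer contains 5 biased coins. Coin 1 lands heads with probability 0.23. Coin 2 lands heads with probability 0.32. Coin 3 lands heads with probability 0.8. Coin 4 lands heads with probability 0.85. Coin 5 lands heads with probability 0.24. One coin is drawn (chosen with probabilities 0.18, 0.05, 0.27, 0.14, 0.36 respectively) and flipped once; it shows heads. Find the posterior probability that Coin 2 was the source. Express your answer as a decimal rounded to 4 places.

Posterior probability ≈ 0.0334

P(heads|C1) = 0.23; P(heads|C2) = 0.32; P(heads|C3) = 0.8; P(heads|C4) = 0.85; P(heads|C5) = 0.24.
Prior × likelihood for each source: 0.18·0.23=0.04140, 0.05·0.32=0.01600, 0.27·0.8=0.2160, 0.14·0.85=0.1190, 0.36·0.24=0.08640. Summing gives P(heads) = 0.47880.
P(Coin 2 | heads) = 0.01600 / 0.47880 = 0.0334.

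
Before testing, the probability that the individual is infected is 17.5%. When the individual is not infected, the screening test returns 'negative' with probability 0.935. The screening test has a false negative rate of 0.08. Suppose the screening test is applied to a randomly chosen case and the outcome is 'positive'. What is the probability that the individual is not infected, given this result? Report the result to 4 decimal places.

P(¬H | E) ≈ 0.2499

Write H for 'the individual is infected'. Prior odds H:¬H = 0.175/0.825 = 0.21212. For the 'positive' outcome, the likelihood ratio is 0.92/0.065 = 14.154.
Posterior odds = 0.21212 × 14.154 = 3.0023, so P(H|E) = 3.0023/(1+3.0023) = 0.7501. Then P(¬H|E) = 1 − 0.7501 = 0.2499.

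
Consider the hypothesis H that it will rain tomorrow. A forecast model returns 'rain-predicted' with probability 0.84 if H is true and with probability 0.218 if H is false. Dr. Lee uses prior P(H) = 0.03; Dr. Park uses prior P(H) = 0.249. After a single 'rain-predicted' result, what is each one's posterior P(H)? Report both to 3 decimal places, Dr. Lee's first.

Dr. Lee: 0.106; Dr. Park: 0.561

The likelihood ratio for a 'rain-predicted' result is 0.84/0.218 = 3.8532.
Dr. Lee: prior odds 0.03/0.97 = 0.030928; posterior odds 0.11917; posterior probability 0.106.
Dr. Park: prior odds 0.249/0.751 = 0.33156; posterior odds 1.2776; posterior probability 0.561.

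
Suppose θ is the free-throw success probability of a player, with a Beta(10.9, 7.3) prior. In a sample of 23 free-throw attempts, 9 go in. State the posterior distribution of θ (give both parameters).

Posterior: Beta(19.9, 21.3)

Observing 9 successes and 14 failures updates Beta(10.9, 7.3) by adding the success and failure counts to the two shape parameters: α = 10.9+9 = 19.9, β = 7.3+14 = 21.3.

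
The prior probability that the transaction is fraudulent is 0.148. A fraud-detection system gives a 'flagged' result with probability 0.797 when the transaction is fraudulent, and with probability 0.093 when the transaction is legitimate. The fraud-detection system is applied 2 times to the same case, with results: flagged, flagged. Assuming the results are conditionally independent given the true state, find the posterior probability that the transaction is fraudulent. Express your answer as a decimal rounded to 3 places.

Let H be the event that the transaction is fraudulent; start with P(H) = 0.148. P('flagged'|H) = 0.797, P('flagged'|¬H) = 0.093.
Update on result 1 ('flagged'): P(H) ← 0.797·0.1480 / (0.797·0.1480 + 0.093·0.8520) = 0.11796/0.19719 = 0.5982.
Update on result 2 ('flagged'): P(H) ← 0.797·0.5982 / (0.797·0.5982 + 0.093·0.4018) = 0.47675/0.51412 = 0.9273.

Posterior P(H) ≈ 0.927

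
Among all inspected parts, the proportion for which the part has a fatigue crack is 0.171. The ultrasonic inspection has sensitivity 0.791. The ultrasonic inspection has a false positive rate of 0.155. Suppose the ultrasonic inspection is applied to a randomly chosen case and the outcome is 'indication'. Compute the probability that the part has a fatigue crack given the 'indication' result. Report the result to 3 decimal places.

Let H be the event that the part has a fatigue crack. P(H) = 0.171, so P(¬H) = 0.829. With E the 'indication' result, P(E|H) = 0.791 and P(E|¬H) = 0.155.
P(E) = 0.791·0.171 + 0.155·0.829 = 0.13526 + 0.12849 = 0.26376.
By Bayes' theorem, P(H|E) = 0.13526 / 0.26376 = 0.513.

P(H | E) ≈ 0.513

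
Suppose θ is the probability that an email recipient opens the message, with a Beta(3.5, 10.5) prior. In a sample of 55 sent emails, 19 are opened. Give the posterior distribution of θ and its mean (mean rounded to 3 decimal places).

Observing 19 successes and 36 failures updates Beta(3.5, 10.5) by adding the success and failure counts to the two shape parameters: α = 3.5+19 = 22.5, β = 10.5+36 = 46.5.
Posterior mean = α/(α+β) = 22.5/69 = 0.326.

Posterior: Beta(22.5, 46.5); mean ≈ 0.326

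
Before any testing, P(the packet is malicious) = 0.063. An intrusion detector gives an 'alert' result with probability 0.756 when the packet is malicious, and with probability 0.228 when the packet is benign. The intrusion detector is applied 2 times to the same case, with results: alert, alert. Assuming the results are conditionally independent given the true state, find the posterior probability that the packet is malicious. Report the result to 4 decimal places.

Posterior P(H) ≈ 0.4250

Let H be the event that the packet is malicious; start with P(H) = 0.063. P('alert'|H) = 0.756, P('alert'|¬H) = 0.228.
Update on result 1 ('alert'): P(H) ← 0.756·0.0630 / (0.756·0.0630 + 0.228·0.9370) = 0.047628/0.26126 = 0.1823.
Update on result 2 ('alert'): P(H) ← 0.756·0.1823 / (0.756·0.1823 + 0.228·0.8177) = 0.13782/0.32425 = 0.4250.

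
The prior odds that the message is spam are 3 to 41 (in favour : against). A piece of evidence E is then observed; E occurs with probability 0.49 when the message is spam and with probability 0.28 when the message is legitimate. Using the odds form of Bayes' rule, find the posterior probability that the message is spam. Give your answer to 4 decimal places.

Prior odds = 3/41 = 0.073171. In log-odds, ln(0.073171) = -2.6150.
Add log likelihood ratio: ln(1.7500) = 0.55962.
Posterior log-odds = -2.0553, so posterior odds = exp(-2.0553) = 0.12805. Converting, P(H|E) = 0.12805/1.1280 = 0.1135.

Posterior probability ≈ 0.1135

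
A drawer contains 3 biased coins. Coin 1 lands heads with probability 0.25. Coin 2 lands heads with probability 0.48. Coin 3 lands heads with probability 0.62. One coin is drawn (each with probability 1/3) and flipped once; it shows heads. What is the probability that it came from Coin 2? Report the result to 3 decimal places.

Posterior probability ≈ 0.356

P(heads|C1) = 0.25; P(heads|C2) = 0.48; P(heads|C3) = 0.62.
Prior × likelihood for each source: 0.333333·0.25=0.08333, 0.333333·0.48=0.1600, 0.333333·0.62=0.2067. Summing gives P(heads) = 0.45000.
P(Coin 2 | heads) = 0.1600 / 0.45000 = 0.356.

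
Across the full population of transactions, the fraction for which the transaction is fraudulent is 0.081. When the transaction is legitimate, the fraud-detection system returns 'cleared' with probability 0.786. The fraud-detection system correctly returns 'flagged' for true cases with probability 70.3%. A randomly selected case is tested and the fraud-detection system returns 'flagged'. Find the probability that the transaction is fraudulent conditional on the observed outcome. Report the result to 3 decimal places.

P(H | E) ≈ 0.225

Write H for 'the transaction is fraudulent'. Prior odds H:¬H = 0.081/0.919 = 0.088139. For the 'flagged' outcome, the likelihood ratio is 0.703/0.214 = 3.2850.
Posterior odds = 0.088139 × 3.2850 = 0.28954, so P(H|E) = 0.28954/(1+0.28954) = 0.225.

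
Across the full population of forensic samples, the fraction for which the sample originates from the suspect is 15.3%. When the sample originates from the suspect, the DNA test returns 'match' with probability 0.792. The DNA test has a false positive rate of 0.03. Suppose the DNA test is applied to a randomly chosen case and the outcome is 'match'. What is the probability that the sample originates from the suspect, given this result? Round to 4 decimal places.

Write H for 'the sample originates from the suspect'. Prior odds H:¬H = 0.153/0.847 = 0.18064. For the 'match' outcome, the likelihood ratio is 0.792/0.03 = 26.400.
Posterior odds = 0.18064 × 26.400 = 4.7688, so P(H|E) = 4.7688/(1+4.7688) = 0.8267.

P(H | E) ≈ 0.8267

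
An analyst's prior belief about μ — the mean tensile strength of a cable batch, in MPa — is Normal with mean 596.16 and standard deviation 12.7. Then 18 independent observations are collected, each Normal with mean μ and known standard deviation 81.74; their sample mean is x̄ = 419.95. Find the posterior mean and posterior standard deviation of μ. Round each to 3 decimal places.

With known σ, the Normal prior is conjugate. Weight on the data is w = (n/σ²)/(n/σ² + 1/τ₀²) = 0.00269404/(0.00269404+0.00620001) = 0.30290.
Posterior mean = w·x̄ + (1−w)·μ₀ = 0.30290·419.95 + 0.69710·596.16 = 542.785. Posterior variance = 1/(0.00269404+0.00620001) = 112.435, so SD = 10.604.

Posterior mean ≈ 542.785; posterior SD ≈ 10.604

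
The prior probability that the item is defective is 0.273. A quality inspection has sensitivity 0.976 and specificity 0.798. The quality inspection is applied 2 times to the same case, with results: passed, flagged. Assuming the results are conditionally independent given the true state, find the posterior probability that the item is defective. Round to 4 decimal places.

Let H be the event that the item is defective; start with P(H) = 0.273. P('flagged'|H) = 0.976, P('flagged'|¬H) = 0.202.
Update on result 1 ('passed'): P(H) ← 0.024·0.2730 / (0.024·0.2730 + 0.798·0.7270) = 0.0065520/0.58670 = 0.0112.
Update on result 2 ('flagged'): P(H) ← 0.976·0.0112 / (0.976·0.0112 + 0.202·0.9888) = 0.010900/0.21064 = 0.0517.

Posterior P(H) ≈ 0.0517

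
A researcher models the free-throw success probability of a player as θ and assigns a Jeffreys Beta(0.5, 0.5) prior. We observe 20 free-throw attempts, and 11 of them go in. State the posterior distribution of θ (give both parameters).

Posterior: Beta(11.5, 9.5)

The binomial likelihood is conjugate to the Beta prior: with 11 successes and 9 failures, the posterior is Beta(0.5+11, 0.5+9) = Beta(11.5, 9.5).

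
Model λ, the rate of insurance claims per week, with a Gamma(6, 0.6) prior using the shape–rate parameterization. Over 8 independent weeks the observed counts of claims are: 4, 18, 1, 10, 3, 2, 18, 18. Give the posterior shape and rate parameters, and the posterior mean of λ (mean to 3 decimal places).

Posterior: Gamma(shape=80, rate=8.6); mean ≈ 9.302

The Poisson likelihood adds the total count to the shape and the number of exposure periods to the rate. Here ∑xᵢ = 74 and n = 8, so shape 6→80 and rate 0.6→8.6.
Posterior mean = shape/rate = 80/8.6 = 9.302.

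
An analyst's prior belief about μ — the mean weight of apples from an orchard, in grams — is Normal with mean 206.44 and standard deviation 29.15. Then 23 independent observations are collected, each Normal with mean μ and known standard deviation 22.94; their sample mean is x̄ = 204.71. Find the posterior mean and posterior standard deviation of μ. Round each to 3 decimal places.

Prior precision 1/τ₀² = 1/29.15² = 0.00117685; data precision n/σ² = 23/22.94² = 0.0437060.
Posterior precision = 0.00117685 + 0.0437060 = 0.0448828, giving posterior SD = 1/√0.0448828 = 4.720.
Posterior mean = (0.00117685·206.44 + 0.0437060·204.71) / 0.0448828 = 204.755.

Posterior mean ≈ 204.755; posterior SD ≈ 4.720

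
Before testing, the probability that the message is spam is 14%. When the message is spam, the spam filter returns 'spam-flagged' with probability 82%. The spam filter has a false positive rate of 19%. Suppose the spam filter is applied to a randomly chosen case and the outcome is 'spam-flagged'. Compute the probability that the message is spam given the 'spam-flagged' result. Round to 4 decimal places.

P(H | E) ≈ 0.4127

Write H for 'the message is spam'. Prior odds H:¬H = 0.14/0.86 = 0.16279. For the 'spam-flagged' outcome, the likelihood ratio is 0.82/0.19 = 4.3158.
Posterior odds = 0.16279 × 4.3158 = 0.70257, so P(H|E) = 0.70257/(1+0.70257) = 0.4127.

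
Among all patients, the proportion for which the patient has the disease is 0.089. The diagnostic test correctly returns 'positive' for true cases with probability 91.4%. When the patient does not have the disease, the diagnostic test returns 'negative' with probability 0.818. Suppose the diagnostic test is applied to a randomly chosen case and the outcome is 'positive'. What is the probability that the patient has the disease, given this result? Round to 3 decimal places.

Let H be the event that the patient has the disease. P(H) = 0.089, so P(¬H) = 0.911. With E the 'positive' result, P(E|H) = 0.914 and P(E|¬H) = 0.182.
P(E) = 0.914·0.089 + 0.182·0.911 = 0.081346 + 0.16580 = 0.24715.
By Bayes' theorem, P(H|E) = 0.081346 / 0.24715 = 0.329.

P(H | E) ≈ 0.329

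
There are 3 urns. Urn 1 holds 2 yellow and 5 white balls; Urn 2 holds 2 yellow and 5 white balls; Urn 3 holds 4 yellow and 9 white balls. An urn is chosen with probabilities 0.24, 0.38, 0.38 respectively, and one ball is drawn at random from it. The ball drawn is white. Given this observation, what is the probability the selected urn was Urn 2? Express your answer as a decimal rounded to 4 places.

P(white|Urn 1) = 0.7143; P(white|Urn 2) = 0.7143; P(white|Urn 3) = 0.6923.
Prior × likelihood for each source: 0.24·0.7143=0.1714, 0.38·0.7143=0.2714, 0.38·0.6923=0.2631. Summing gives P(white) = 0.70593.
P(Urn 2 | white) = 0.2714 / 0.70593 = 0.3845.

Posterior probability ≈ 0.3845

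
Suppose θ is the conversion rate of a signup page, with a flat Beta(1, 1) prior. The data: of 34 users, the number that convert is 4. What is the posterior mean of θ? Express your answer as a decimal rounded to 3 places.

Posterior mean ≈ 0.139

Observing 4 successes and 30 failures updates Beta(1, 1) by adding the success and failure counts to the two shape parameters: α = 1+4 = 5, β = 1+30 = 31.
E[θ | data] = 5/(5+31) = 0.139.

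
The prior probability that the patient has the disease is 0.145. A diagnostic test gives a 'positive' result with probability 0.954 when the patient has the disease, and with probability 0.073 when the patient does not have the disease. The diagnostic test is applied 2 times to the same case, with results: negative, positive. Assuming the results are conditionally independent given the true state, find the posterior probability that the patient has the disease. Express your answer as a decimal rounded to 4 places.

Posterior P(H) ≈ 0.0991

With H the event that the patient has the disease, the joint likelihood of the observed sequence is P(data|H) = 0.046·0.954 = 0.043884 and P(data|¬H) = 0.927·0.073 = 0.067671.
Bayes: P(H|data) = 0.145·0.043884 / (0.145·0.043884 + 0.855·0.067671) = 0.0063632/0.064222 = 0.0991.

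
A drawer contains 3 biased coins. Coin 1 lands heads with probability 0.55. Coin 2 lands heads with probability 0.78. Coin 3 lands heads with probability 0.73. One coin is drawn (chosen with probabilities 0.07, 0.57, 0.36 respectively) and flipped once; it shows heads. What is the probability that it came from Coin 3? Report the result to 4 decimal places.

Tabulate prior·likelihood by source: [1] prior 0.07, lik 0.55, product 0.03850; [2] prior 0.57, lik 0.78, product 0.4446; [3] prior 0.36, lik 0.73, product 0.2628.
Normalizing constant = 0.74590; the posterior for Coin 3 is its product over the sum, 0.2628/0.74590 = 0.3523.

Posterior probability ≈ 0.3523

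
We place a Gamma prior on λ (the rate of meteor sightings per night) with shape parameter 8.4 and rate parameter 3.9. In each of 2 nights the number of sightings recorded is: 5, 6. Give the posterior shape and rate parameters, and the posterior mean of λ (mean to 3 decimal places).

Total count ∑xᵢ = 11 over n = 2 nights.
Gamma is conjugate to the Poisson likelihood: posterior is Gamma(shape = 8.4+11 = 19.4, rate = 3.9+2 = 5.9).
E[λ | data] = 19.4/5.9 = 3.288.

Posterior: Gamma(shape=19.4, rate=5.9); mean ≈ 3.288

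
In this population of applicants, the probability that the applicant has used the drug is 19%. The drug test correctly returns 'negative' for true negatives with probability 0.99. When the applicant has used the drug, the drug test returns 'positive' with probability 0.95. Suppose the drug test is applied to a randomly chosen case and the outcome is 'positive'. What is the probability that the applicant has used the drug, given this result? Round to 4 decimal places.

Write H for 'the applicant has used the drug'. Prior odds H:¬H = 0.19/0.81 = 0.23457. For the 'positive' outcome, the likelihood ratio is 0.95/0.01 = 95.000.
Posterior odds = 0.23457 × 95.000 = 22.284, so P(H|E) = 22.284/(1+22.284) = 0.9571.

P(H | E) ≈ 0.9571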